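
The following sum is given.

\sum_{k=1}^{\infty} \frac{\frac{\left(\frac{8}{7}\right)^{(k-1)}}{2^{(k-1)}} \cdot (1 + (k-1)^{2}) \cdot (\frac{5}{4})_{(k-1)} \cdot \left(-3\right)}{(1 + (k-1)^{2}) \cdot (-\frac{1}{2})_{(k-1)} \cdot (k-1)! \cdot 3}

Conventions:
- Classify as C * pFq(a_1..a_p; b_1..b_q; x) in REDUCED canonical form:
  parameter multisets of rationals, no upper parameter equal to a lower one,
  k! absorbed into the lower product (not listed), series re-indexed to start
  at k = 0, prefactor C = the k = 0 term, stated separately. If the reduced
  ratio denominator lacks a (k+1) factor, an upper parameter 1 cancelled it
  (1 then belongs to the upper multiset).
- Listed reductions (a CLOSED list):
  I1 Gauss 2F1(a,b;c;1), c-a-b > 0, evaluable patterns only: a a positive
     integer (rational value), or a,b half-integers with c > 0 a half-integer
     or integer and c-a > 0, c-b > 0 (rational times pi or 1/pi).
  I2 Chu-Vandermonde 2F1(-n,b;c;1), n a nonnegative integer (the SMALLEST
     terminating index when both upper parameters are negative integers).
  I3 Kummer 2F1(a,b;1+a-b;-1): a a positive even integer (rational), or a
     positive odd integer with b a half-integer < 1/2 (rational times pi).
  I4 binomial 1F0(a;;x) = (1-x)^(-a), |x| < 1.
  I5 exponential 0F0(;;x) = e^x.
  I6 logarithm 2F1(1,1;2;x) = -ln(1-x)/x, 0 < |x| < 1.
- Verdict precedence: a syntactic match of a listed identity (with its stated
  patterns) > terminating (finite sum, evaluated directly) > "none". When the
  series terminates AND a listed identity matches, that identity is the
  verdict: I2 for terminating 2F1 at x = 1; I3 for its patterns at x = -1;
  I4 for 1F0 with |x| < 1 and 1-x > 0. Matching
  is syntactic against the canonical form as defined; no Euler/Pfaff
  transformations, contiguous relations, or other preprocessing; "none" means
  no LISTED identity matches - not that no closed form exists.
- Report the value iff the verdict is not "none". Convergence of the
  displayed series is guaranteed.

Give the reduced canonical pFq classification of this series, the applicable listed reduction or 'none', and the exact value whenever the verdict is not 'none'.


With C = -1: the canonical form is 1F1(\frac{5}{4}; -\frac{1}{2}; \frac{4}{7}). Verdict: none. No listed pattern accepts 1F1(\frac{5}{4}; -\frac{1}{2}; \frac{4}{7}).

Key step: from the first term -1: the constant factors (prefactor -1) combine into one prefactor.
Term ratio: r(k) = \frac{4}{7} * (k+\frac{5}{4}) / [(k-\frac{1}{2}) (k+1)] ; factor over Q: parameters, x = \frac{4}{7}, and C = -1.


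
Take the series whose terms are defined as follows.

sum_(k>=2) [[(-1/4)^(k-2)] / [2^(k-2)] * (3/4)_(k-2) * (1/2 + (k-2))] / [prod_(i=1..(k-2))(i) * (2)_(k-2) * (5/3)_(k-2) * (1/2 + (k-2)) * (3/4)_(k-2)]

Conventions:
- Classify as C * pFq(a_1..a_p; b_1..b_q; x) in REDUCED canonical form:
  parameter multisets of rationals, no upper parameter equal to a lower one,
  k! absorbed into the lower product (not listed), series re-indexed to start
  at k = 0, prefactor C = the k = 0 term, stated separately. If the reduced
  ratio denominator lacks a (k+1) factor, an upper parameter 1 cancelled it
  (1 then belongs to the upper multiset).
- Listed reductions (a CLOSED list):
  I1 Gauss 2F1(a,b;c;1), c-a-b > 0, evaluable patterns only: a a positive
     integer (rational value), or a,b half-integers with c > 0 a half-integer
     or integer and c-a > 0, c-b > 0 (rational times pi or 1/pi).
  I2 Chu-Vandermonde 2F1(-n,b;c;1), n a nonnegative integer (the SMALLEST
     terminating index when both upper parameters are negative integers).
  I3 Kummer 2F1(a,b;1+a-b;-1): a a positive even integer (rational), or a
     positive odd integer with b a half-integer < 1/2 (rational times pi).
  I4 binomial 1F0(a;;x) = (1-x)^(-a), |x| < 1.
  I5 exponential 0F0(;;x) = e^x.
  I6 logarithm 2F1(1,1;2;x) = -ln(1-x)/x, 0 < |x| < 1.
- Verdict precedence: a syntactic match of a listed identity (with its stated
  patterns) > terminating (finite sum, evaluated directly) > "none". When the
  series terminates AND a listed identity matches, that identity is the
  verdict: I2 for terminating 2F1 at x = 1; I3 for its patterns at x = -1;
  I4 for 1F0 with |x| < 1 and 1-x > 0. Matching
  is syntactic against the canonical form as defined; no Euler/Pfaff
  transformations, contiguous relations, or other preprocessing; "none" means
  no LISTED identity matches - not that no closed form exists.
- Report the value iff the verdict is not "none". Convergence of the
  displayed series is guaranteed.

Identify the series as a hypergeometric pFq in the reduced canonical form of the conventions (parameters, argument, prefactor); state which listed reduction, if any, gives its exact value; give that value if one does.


At argument -1/8: a 0F2 with upper {-}, lower {5/3, 2}, scaled by C = 1. Verdict: none. No listed pattern accepts 0F2(-; 5/3, 2; -1/8).

First insight: t_0 = 1 here, and the two k-th powers (C = 1, x = -1/8) combine into one argument.
Adjacent-term ratio: r(k) = (-1/8) * 1 / [(k+5/3) (k+2) (k+1)] - poly over poly, x = (-1/8) from leading terms; C = 1 at k = 0.


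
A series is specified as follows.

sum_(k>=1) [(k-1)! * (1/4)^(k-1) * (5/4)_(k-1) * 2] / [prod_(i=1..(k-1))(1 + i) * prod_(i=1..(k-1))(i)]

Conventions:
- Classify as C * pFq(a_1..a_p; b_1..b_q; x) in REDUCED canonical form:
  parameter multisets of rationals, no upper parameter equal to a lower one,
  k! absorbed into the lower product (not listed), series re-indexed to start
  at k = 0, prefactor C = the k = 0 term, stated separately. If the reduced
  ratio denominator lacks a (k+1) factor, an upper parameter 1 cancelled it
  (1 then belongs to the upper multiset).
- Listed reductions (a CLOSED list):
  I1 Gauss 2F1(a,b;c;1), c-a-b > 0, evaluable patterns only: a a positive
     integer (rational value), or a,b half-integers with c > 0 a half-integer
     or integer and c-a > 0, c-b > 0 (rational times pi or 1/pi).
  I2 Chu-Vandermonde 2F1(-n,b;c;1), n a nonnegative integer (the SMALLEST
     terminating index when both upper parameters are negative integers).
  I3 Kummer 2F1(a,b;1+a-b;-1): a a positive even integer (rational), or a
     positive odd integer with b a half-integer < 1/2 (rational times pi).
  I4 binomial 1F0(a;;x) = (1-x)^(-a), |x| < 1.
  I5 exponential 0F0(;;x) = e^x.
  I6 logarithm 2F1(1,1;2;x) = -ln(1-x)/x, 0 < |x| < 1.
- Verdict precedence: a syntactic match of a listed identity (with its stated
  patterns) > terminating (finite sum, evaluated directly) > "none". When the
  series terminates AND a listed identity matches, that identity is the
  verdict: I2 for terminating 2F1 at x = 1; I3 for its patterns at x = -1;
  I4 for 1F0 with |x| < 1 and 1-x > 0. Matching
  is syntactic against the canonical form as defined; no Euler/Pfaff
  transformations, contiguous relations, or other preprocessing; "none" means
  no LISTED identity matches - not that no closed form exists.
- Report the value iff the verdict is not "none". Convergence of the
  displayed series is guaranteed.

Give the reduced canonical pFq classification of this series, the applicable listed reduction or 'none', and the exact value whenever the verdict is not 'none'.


This is 2 * 2F1(1, 5/4; 2; 1/4) in reduced canonical form. Verdict: none - this 2F1 at x = 1/4 matches no listed pattern, and upper {1, 5/4} holds no stopper.

Key step: with t_0 = 2, the factorial ratio (prefactor 2) (k+a-1)!/(a-1)! is a rising factorial (a)_k.
Term ratio: r(k) = (1/4) * (k+1) (k+5/4) / [(k+2) (k+1)] - rational; roots negated = parameters, x = (1/4), C = 2.


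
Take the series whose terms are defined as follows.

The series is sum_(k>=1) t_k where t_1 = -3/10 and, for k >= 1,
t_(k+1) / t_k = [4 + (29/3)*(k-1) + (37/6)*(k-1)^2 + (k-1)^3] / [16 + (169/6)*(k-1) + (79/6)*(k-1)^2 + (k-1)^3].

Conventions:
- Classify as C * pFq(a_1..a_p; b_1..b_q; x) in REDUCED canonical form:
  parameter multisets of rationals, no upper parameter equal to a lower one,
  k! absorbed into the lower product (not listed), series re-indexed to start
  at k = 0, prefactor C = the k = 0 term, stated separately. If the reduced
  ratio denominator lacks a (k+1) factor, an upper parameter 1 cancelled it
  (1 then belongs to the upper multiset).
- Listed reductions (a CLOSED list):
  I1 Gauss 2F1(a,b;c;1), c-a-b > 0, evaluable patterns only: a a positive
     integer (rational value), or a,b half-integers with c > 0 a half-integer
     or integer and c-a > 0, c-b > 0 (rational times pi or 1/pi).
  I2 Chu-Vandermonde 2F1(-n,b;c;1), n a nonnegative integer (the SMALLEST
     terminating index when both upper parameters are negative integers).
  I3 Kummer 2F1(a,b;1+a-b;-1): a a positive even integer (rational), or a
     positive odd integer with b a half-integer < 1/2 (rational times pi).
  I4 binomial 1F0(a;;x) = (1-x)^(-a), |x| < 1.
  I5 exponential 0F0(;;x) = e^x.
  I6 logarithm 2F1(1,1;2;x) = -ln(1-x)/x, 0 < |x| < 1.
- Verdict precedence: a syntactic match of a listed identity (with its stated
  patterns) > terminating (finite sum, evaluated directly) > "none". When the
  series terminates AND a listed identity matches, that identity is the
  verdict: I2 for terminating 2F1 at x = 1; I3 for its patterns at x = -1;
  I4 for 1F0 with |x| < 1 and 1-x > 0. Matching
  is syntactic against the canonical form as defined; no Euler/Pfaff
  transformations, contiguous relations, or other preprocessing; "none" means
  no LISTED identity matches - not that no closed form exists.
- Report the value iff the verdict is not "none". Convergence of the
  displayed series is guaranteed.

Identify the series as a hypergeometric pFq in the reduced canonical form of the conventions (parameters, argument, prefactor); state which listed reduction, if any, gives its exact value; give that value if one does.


With C = -3/10: the canonical form is 2F1(2/3, 4; 32/3; 1). Verdict at x = 1: the Gauss summation I1 matches (x = 1: the Gamma ratio telescopes since c-a-b = 6 > 0 and a = 4 in Z>0). Exact value: -8671/20412.

First insight: with t_0 = -3/10, cancel k + 3/2 from the displayed ratio first; then C = -3/10.
Ratio: r(k) = 1 * (k+2/3) (k+4) / [(k+32/3) (k+1)] - rational; roots negated = parameters, x = 1, C = -3/10.


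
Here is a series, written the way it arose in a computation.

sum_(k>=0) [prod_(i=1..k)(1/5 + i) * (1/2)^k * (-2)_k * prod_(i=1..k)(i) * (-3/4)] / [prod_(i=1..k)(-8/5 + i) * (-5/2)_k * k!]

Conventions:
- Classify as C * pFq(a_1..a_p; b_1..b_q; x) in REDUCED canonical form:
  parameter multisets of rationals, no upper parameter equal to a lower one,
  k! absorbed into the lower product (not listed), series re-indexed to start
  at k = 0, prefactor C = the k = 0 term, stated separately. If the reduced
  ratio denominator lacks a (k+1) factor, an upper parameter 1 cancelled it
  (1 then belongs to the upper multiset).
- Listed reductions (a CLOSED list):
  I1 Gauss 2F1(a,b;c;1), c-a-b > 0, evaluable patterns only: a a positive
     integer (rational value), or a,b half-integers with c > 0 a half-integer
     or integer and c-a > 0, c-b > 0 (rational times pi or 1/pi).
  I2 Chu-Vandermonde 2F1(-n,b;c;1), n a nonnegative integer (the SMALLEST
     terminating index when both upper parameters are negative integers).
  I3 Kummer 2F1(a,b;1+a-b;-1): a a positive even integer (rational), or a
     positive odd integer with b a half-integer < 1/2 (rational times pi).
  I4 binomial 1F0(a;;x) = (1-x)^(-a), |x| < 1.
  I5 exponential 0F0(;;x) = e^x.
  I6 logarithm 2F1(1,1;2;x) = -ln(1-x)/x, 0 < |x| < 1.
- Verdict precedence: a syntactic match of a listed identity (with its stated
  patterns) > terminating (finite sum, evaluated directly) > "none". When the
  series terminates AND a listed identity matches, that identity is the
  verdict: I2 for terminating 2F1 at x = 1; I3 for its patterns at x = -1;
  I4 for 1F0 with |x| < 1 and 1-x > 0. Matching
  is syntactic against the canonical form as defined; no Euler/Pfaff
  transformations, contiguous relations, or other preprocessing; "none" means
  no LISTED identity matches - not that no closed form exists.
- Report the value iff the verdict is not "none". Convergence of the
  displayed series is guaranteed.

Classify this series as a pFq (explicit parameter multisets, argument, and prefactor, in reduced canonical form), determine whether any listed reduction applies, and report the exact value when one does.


At argument 1/2: a 3F2 with upper {-2, 1, 6/5}, lower {-5/2, -3/5}, scaled by C = -3/4. Verdict: terminating. (-2)_k vanishes past k = 2, leaving a 3-term sum, computed directly. Value: 19/20.

The tell: t_0 = -3/4 here, and the running product (C = -3/4) telescopes to a rising factorial.
Consecutive-term ratio: r(k) = (1/2) * (k-2) (k+1) (k+6/5) / [(k-5/2) (k-3/5) (k+1)] - rational; roots negated = parameters, x = (1/2), C = -3/4.


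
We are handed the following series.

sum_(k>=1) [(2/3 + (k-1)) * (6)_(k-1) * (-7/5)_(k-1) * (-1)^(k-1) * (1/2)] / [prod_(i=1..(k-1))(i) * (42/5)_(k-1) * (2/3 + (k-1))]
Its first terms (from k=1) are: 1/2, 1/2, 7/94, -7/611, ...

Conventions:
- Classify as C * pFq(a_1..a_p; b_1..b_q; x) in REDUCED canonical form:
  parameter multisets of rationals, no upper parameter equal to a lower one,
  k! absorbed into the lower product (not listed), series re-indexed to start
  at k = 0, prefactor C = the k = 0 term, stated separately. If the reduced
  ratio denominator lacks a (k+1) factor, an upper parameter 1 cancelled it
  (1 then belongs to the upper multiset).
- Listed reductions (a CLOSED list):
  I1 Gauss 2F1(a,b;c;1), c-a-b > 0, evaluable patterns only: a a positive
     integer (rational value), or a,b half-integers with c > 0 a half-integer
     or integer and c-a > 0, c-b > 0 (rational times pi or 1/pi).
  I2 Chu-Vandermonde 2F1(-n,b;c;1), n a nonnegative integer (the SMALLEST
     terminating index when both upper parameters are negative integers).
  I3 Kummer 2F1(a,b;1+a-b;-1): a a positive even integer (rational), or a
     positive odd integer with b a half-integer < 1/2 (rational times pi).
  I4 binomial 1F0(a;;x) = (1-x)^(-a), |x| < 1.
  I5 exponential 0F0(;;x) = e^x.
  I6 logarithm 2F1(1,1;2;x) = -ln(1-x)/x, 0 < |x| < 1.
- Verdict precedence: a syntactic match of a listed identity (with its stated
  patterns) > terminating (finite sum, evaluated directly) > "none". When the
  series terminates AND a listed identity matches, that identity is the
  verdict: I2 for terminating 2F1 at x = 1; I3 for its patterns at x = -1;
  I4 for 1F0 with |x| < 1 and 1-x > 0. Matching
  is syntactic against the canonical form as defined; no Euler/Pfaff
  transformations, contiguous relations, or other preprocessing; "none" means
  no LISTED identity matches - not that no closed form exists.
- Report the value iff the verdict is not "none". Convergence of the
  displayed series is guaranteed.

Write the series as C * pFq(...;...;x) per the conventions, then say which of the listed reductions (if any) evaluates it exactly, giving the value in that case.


Key observation: x = (-1) and the product of the first k integers (prefactor 1/2) is k!.
Term ratio: r(k) = (-1) * (k-7/5) (k+6) / [(k+42/5) (k+1)] - rational in k. x = (-1); t_0 = 1/2; negate the roots.

At argument -1: a 2F1 with upper {-7/5, 6}, lower {42/5}, scaled by C = 1/2. Verdict: the Kummer evaluation I3 applies (x = -1; c = 42/5 equals 1+a-b for upper {-7/5, 6}: listed pattern). Its exact value is 666/625.


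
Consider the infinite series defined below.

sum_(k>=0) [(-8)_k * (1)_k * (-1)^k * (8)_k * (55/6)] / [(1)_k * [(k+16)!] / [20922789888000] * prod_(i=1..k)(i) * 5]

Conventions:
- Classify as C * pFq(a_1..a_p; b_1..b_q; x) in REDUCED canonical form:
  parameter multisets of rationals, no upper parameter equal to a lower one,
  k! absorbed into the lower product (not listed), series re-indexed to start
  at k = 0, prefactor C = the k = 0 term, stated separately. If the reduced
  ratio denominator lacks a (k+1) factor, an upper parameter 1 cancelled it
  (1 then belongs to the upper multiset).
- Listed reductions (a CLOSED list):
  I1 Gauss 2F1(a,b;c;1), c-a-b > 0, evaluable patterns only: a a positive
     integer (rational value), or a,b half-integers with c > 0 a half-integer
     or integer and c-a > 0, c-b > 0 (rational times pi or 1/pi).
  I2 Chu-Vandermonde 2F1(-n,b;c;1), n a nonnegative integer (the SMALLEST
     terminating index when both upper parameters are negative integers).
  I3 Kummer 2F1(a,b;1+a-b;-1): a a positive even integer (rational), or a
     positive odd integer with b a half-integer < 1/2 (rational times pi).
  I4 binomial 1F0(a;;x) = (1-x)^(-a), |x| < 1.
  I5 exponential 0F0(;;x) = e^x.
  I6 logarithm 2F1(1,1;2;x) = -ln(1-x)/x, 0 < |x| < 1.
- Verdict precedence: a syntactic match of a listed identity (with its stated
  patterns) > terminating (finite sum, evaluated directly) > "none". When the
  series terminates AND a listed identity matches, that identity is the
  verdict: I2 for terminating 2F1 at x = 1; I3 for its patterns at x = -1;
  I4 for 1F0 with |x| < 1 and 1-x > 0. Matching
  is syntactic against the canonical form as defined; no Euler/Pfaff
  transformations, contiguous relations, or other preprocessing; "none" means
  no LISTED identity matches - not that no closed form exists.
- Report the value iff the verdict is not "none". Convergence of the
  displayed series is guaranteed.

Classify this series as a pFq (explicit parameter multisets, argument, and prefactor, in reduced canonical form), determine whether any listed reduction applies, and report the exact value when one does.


Prefactor 11/6, argument -1: 2F1 with upper {-8, 8} over lower {17}. Verdict (x = -1): the Kummer evaluation I3 applies (x = -1; c = 17 equals 1+a-b for upper {-8, 8}: listed pattern). Hence: 143/3.

Structural cue: x = (-1) and the constant factors (C = 11/6) combine into one prefactor.
Term ratio: r(k) = (-1) * (k-8) (k+8) / [(k+17) (k+1)] - rational in k. x = (-1); t_0 = 11/6; negate the roots.


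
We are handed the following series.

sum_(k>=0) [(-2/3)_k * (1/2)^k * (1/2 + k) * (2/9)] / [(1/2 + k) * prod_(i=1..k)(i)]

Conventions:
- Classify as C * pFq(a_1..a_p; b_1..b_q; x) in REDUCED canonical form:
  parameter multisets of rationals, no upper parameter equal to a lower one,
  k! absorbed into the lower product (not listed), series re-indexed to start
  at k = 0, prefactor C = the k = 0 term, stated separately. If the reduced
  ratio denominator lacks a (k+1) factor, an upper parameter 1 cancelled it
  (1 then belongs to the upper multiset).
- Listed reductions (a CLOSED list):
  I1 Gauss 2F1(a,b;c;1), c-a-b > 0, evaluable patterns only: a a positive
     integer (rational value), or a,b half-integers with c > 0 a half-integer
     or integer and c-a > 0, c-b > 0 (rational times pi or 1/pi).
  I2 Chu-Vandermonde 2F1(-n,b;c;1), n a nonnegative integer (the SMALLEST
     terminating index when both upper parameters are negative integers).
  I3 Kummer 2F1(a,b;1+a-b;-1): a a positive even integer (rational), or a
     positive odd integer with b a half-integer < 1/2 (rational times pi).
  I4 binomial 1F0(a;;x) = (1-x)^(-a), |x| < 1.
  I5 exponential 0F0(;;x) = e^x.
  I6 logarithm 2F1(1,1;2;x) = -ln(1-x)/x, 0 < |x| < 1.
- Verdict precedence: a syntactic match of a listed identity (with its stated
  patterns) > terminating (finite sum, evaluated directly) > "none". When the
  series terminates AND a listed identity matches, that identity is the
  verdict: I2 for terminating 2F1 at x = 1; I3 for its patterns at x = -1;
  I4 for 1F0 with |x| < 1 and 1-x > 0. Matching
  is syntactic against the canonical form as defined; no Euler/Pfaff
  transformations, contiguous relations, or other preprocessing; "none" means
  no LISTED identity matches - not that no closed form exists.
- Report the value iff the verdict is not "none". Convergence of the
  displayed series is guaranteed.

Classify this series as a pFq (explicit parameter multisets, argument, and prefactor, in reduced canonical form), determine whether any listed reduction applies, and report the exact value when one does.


With C = 2/9: the canonical form is 1F0(-2/3; -; 1/2). Verdict: the I4 binomial reduction fires (the 1F0 binomial series: exponent 2/3, x = 1/2). Value: (2/9) * (1/2)^(2/3).

Key step: x = (1/2) and the product of the first k integers (prefactor 2/9) is k!.
Step ratio: r(k) = (1/2) * (k-2/3) / [(k+1)] - poly over poly, x = (1/2) from leading terms; C = 2/9 at k = 0.


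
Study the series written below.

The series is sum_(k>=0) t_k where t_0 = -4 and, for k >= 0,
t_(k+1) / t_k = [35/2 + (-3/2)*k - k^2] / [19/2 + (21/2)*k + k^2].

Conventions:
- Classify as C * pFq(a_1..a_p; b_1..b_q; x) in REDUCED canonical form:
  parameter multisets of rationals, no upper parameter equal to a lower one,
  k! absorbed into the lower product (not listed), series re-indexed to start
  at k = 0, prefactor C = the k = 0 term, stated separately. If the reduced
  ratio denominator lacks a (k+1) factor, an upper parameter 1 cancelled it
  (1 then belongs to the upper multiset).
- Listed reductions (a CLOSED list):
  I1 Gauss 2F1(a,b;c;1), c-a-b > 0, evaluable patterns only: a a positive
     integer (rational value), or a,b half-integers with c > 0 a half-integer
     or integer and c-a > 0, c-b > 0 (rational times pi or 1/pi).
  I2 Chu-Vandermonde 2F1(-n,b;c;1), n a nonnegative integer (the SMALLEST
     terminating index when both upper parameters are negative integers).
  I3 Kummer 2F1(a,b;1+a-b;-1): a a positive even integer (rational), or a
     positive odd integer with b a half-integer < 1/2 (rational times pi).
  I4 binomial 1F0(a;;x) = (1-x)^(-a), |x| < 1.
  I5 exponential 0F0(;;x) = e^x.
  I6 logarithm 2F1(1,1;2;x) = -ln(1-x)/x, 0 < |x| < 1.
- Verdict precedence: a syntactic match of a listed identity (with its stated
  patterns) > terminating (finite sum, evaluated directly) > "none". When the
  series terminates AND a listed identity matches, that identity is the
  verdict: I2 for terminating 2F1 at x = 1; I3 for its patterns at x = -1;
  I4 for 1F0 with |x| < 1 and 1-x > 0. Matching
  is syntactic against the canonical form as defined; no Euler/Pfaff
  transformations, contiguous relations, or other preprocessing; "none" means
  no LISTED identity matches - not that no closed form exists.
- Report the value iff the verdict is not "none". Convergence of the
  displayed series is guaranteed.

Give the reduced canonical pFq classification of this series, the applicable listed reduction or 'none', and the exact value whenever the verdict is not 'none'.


Canonical form: C = -4 times 2F1 with upper {-7/2, 5}, lower {19/2}, x = -1. Verdict at x = -1: Kummer's theorem (I3) matches (x = -1; c = 19/2 equals 1+a-b for upper {-7/2, 5}: listed pattern). Value: (-765765/131072) * pi.

Key step: with t_0 = -4, the expanded ratio factors over Q; C = -4, x = -1, roots give parameters.
Adjacent-term ratio: r(k) = (-1) * (k-7/2) (k+5) / [(k+19/2) (k+1)] - rational in k, leading ratio (-1); with t_0 = -4, classification follows.


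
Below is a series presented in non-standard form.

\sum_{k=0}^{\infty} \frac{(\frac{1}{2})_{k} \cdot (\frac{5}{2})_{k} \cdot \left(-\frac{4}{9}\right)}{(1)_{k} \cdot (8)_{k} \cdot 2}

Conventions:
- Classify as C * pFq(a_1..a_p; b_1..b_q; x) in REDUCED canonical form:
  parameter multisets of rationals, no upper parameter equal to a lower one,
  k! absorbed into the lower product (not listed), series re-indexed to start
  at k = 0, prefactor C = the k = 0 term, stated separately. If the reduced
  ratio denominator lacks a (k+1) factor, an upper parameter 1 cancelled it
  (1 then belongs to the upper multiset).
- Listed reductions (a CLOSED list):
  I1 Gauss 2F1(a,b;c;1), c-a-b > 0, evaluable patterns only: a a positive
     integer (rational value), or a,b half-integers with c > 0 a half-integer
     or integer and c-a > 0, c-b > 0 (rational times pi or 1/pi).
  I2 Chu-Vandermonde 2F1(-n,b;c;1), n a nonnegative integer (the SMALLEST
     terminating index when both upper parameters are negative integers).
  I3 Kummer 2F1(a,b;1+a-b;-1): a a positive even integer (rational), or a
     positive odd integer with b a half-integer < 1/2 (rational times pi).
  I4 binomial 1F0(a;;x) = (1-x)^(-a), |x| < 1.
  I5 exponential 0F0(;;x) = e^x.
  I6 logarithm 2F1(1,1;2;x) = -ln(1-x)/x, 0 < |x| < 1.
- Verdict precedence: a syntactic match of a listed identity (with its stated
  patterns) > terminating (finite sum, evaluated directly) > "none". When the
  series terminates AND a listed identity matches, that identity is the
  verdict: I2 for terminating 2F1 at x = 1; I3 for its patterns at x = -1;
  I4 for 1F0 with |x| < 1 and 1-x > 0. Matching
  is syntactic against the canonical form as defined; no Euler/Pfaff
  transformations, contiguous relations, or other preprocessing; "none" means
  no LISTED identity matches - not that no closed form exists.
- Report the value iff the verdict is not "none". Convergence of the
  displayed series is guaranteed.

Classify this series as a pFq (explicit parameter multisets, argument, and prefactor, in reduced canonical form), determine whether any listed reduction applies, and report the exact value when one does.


This is -\frac{2}{9} * 2F1(\frac{1}{2}, \frac{5}{2}; 8; 1) in reduced canonical form. Verdict at x = 1: Gauss's theorem I1 (half-integer case) matches (x = 1; upper {\frac{1}{2}, \frac{5}{2}} half-integers, c = 8 in the evaluable pattern). Sum: \left(-\frac{1048576}{1216215}\right) / \pi.

First insight: t_0 being -\frac{2}{9}, (1)_k (C = -2/9, x = 1) is k! itself.
Adjacent-term ratio: r(k) = 1 * (k+\frac{1}{2}) (k+\frac{5}{2}) / [(k+8) (k+1)] ; factor over Q: parameters, x = 1, and C = -\frac{2}{9}.


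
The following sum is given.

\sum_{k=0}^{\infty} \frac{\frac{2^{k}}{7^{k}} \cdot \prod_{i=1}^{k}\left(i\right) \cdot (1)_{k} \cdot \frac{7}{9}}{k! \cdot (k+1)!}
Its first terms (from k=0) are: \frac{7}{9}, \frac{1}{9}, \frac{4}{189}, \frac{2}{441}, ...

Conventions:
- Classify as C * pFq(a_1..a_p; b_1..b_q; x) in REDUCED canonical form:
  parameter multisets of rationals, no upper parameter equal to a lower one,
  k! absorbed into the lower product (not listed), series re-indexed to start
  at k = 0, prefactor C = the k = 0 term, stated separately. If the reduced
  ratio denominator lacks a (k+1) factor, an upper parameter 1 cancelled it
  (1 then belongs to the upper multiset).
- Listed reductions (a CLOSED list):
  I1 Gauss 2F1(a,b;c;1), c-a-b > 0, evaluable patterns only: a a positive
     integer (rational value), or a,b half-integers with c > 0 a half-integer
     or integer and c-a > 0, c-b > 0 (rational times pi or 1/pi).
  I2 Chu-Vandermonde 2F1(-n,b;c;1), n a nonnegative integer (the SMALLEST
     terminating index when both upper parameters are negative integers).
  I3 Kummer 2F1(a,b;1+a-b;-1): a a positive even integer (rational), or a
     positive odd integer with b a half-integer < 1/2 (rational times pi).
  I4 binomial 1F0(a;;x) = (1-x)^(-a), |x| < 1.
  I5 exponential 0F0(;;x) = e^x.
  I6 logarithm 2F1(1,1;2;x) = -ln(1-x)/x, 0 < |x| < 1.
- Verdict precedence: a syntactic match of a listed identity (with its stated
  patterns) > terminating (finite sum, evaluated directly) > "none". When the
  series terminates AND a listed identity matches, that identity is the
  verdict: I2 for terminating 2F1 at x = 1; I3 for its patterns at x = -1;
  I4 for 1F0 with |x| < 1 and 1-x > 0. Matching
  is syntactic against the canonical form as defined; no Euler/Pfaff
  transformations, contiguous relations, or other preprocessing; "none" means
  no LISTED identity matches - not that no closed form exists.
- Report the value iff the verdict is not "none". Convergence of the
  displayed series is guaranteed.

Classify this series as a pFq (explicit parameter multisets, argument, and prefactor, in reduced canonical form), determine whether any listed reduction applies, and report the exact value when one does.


Canonical form: C = \frac{7}{9} times 2F1 with upper {1, 1}, lower {2}, x = \frac{2}{7}. Verdict: the logarithmic series (I6) applies (the logarithm: parameters (1,1;2), x = \frac{2}{7}). Exact value: \left(-\frac{49}{18}\right) \cdot \ln\left(\frac{5}{7}\right).

Key step: x = \frac{2}{7} and the denominator's factorial ratio (C = 7/9) is a lower Pochhammer.
Step ratio: r(k) = \frac{2}{7} * (k+1) (k+1) / [(k+2) (k+1)] - poly over poly, x = \frac{2}{7} from leading terms; C = \frac{7}{9} at k = 0.


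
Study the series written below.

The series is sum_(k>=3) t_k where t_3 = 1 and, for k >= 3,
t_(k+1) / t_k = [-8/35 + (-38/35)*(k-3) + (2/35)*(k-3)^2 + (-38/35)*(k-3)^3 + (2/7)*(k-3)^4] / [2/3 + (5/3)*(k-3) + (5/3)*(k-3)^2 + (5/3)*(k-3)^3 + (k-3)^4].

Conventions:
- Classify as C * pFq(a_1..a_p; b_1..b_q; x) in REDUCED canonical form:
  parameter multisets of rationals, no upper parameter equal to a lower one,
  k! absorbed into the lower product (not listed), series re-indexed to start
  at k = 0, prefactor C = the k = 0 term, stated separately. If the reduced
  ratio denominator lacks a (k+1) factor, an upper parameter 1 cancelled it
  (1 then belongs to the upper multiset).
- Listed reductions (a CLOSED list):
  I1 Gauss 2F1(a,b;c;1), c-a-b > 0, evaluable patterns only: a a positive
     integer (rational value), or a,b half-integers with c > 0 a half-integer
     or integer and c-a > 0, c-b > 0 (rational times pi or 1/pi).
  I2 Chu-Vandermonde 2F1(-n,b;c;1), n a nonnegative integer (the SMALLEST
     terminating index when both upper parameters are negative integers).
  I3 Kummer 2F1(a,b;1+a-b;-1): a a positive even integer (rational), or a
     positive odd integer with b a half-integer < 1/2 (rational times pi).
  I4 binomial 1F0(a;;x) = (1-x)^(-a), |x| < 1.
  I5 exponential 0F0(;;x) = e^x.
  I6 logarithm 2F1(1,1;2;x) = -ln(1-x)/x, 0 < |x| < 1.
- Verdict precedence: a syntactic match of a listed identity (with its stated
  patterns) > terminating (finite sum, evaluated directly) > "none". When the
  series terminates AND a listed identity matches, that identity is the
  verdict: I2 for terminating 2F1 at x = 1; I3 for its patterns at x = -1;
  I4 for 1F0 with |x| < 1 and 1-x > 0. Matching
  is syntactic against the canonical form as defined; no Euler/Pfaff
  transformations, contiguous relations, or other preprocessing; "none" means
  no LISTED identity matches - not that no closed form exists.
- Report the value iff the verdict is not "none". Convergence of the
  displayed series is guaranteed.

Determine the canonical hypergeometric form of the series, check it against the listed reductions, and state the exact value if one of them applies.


This is 1 * 2F1(-4, 1/5; 2/3; 2/7) in reduced canonical form. Verdict: terminating - no listed pattern fits, but -4 in the upper list cuts the series at k = 4; direct evaluation. Its exact value is 5607461/7503125.

Key step: t_0 being 1, the ratio is unreduced: k^2 + 1 divides both sides (C = 1, x = 2/7).
Step ratio: r(k) = (2/7) * (k-4) (k+1/5) / [(k+2/3) (k+1)] - rational; roots negated = parameters, x = (2/7), C = 1.


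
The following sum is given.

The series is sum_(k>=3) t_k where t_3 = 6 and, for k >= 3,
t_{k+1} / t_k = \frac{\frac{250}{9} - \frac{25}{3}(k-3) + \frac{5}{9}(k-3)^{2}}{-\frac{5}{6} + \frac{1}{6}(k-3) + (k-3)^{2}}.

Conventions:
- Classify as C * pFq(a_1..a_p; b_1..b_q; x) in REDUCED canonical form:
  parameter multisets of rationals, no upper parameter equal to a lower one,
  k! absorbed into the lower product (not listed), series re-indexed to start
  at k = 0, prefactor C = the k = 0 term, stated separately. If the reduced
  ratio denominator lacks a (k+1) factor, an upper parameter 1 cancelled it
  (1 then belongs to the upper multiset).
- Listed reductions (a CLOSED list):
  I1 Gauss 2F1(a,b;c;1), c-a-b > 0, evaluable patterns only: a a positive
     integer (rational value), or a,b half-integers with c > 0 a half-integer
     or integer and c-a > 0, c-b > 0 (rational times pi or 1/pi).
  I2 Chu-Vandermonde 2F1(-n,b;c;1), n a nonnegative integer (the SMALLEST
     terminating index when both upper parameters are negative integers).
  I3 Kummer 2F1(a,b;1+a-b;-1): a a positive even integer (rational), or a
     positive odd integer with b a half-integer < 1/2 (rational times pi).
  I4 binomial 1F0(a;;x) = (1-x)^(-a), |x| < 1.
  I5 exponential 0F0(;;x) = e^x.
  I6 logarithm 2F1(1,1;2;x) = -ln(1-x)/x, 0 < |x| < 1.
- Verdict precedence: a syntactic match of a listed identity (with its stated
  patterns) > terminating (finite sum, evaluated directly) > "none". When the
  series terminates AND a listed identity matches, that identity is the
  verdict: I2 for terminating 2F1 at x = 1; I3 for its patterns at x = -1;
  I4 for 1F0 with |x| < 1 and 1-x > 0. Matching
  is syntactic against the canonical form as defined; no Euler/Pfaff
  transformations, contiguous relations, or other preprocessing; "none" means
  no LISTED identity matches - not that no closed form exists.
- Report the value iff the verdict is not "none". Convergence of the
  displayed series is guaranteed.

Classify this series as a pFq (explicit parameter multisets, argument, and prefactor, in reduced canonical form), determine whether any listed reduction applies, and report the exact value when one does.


With C = 6: the canonical form is 2F1(-10, -5; -\frac{5}{6}; \frac{5}{9}). Verdict: terminating - upper -5 stops the sum at k = 5; the 6 terms are added exactly. Hence: -\frac{557970278}{5187}.

Key observation: t_0 being 6, factor the ratio over Q (C = 6, x = 5/9): negated roots = parameters.
Step ratio: r(k) = \frac{5}{9} * (k-10) (k-5) / [(k-\frac{5}{6}) (k+1)] - poly over poly, x = \frac{5}{9} from leading terms; C = 6 at k = 0.


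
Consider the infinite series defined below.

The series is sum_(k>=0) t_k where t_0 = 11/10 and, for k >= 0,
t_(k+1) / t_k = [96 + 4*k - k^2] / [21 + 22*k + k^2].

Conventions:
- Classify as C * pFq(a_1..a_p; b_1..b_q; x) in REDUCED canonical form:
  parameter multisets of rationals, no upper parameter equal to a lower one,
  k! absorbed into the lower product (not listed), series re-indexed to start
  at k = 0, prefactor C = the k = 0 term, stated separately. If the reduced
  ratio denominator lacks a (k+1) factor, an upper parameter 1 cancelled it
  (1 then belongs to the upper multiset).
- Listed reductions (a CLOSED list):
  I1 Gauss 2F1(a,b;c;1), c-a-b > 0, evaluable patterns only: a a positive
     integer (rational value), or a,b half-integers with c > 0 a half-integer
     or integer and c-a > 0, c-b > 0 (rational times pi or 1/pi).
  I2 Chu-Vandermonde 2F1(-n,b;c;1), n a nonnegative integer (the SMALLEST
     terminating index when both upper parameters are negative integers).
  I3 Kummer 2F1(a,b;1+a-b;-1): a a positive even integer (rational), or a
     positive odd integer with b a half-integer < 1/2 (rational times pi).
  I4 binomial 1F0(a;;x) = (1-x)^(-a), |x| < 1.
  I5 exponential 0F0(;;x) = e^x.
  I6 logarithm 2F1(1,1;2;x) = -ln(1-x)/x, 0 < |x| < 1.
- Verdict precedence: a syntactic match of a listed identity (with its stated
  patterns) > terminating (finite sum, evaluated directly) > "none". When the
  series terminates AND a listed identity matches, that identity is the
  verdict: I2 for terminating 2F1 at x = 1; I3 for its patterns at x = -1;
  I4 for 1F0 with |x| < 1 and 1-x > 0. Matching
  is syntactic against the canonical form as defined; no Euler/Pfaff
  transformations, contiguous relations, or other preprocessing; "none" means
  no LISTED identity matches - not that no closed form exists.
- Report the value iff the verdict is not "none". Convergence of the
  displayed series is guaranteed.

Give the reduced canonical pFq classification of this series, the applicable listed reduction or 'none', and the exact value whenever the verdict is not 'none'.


Key step: t_0 being 11/10, factor the ratio over Q (C = 11/10, x = -1): negated roots = parameters.
Ratio: r(k) = (-1) * (k-12) (k+8) / [(k+21) (k+1)] - rational; roots negated = parameters, x = (-1), C = 11/10.

With C = 11/10: the canonical form is 2F1(-12, 8; 21; -1). Verdict: Kummer (I3) matches (x = -1; c = 21 equals 1+a-b for upper {-12, 8}: listed pattern). Value: 10659/140.


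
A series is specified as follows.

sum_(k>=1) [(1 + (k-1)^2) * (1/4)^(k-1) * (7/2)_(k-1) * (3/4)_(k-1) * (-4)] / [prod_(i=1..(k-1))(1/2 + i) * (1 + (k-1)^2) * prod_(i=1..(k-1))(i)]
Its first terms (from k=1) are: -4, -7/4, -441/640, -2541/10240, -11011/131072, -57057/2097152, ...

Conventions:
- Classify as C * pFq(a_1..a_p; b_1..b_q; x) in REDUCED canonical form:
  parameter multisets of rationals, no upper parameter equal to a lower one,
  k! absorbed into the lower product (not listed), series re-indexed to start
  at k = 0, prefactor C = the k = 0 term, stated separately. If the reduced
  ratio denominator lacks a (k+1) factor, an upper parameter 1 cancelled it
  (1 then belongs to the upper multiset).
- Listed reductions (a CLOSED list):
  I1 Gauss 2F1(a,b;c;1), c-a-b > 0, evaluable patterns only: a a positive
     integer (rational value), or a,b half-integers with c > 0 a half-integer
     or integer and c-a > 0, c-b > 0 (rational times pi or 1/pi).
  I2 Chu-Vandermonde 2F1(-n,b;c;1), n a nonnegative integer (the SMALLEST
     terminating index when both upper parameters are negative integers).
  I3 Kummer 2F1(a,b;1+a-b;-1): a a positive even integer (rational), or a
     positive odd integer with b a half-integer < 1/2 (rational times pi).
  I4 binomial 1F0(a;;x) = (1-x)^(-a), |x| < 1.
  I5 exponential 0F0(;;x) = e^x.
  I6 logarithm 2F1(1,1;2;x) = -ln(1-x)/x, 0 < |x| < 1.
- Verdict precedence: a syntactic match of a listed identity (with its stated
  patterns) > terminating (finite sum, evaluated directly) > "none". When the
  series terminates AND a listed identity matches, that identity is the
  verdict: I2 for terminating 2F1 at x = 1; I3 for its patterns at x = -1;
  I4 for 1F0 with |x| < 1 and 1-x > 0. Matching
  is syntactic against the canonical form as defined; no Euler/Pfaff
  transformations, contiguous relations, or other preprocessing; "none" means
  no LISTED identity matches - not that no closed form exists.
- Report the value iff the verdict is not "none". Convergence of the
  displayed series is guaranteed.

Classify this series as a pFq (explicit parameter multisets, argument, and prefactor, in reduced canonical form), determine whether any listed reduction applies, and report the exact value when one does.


Key step: t_0 being -4, the product of the first k integers (C = -4, x = 1/4) is k!.
Step ratio: r(k) = (1/4) * (k+3/4) (k+7/2) / [(k+3/2) (k+1)] - rational in k. x = (1/4); t_0 = -4; negate the roots.

x = 1/4 here; the reduced form reads 2F1, upper {3/4, 7/2}, lower {3/2}, C = -4. Verdict: none. Every listed pattern misses the 2F1 form at 1/4, upper {3/4, 7/2}.


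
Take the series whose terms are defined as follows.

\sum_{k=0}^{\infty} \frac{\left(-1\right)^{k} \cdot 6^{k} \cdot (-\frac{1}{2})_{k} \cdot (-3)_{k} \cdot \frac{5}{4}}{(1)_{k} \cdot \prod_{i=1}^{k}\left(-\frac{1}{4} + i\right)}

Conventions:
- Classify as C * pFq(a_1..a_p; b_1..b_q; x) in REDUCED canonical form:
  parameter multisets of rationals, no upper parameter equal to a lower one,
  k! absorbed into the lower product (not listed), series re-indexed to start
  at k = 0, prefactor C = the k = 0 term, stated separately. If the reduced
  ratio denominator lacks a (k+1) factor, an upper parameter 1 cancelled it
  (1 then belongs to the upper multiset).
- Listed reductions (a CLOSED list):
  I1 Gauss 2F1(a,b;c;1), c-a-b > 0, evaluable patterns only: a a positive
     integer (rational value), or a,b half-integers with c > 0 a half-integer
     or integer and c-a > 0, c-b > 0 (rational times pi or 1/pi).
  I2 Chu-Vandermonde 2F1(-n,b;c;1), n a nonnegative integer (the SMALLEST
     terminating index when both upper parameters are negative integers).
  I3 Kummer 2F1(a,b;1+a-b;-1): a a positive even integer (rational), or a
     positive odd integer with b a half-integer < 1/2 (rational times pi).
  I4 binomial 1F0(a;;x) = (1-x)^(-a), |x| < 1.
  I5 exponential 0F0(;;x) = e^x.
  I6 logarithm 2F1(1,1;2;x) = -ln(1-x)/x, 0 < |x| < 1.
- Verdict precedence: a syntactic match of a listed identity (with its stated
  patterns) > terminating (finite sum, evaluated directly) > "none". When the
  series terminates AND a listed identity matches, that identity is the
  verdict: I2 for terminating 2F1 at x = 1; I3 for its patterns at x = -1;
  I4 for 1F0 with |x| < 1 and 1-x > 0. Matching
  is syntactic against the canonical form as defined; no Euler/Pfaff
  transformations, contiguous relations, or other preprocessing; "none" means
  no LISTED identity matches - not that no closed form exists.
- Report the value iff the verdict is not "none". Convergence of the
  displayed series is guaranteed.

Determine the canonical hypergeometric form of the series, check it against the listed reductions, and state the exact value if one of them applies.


Canonical form: C = \frac{5}{4} times 2F1 with upper {-3, -\frac{1}{2}}, lower {\frac{3}{4}}, x = -6. Verdict: terminating (-3 upstairs). 4 nonzero terms in all; added directly. Sum: -\frac{20795}{308}.

First insight: t_0 being \frac{5}{4}, the (-1)^k factor (C = 5/4) folds into the argument's sign.
Term ratio: r(k) = -6 * (k-3) (k-\frac{1}{2}) / [(k+\frac{3}{4}) (k+1)] - rational; roots negated = parameters, x = -6, C = \frac{5}{4}.
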